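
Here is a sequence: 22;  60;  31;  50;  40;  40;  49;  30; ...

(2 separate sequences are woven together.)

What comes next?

Odd-indexed and even-indexed terms follow separate rules.
Subsequence A is 22, 31, 40, 49, which is adding 9 each time.
Subsequence B is 60, 50, 40, 30, which is arithmetic, step −10.
Term 9 comes from subsequence A (its 5th entry): 58.

58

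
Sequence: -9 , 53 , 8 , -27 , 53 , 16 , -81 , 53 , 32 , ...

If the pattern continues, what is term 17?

Read the sequence 3 terms at a time; column i is its own pattern.
Track A: -9, -27, -81. A geometric progression (common ratio 3).
Track B: 53, 53, 53. The constant sequence 53.
Track C: 8, 16, 32. Powers of 2.
Term 17 comes from track B (its 6th entry): 53.

53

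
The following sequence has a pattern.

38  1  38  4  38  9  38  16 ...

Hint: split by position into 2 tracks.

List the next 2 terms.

Positions 1, 3, 5, … form one subsequence and positions 2, 4, 6, … form another.
Stream A: 38, 38, 38, 38. Constant 38.
Stream B: 1, 4, 9, 16. Perfect squares starting at 1².
Position 9 falls in stream A as its term 5, giving 38.
Term 10 comes from stream B (its 5th entry): 25.

38, 25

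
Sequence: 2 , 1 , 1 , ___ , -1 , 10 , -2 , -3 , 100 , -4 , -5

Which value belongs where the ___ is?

Reading positions in blocks of 3 reveals the pattern AAB — 2 tracks woven together.
Stream A = 2, 1, ?, -1, -2, -3, -4, -5: linear: a_n = 3 − n.
Stream B = 1, 10, 100: a geometric progression (common ratio 10).
Filling stream A at index 3 by its rule yields 0.

0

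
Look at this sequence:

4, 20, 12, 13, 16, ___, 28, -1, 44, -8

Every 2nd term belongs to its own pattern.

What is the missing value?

6

The terms cycle through 2 interleaved subsequences.
Track A: 4, 12, 16, 28, 44. A Fibonacci-like recurrence a_n = a_{n-1} + a_{n-2}.
Track B: 20, 13, ?, -1, -8. Linear: a_n = 27 − 7·n.
So the missing entry in track B is 6.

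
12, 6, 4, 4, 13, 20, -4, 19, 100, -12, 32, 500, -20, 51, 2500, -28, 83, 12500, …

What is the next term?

Read the sequence 3 terms at a time; column i is its own pattern.
Track A: 12, 4, -4, -12, -20, -28 — linear: a_n = 20 − 8·n.
Track B: 6, 13, 19, 32, 51, 83 — Fibonacci-style (each term is the sum of the two before it).
Track C: 4, 20, 100, 500, 2500, 12500 — geometric with ratio 5.
Term 19 comes from track A (its 7th entry): -36.

-36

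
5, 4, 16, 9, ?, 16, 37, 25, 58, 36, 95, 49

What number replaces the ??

Taking every 2nd term gives 2 separate tracks.
Track A = 5, 16, ?, 37, 58, 95: each term equals the sum of the previous two.
Track B = 4, 9, 16, 25, 36, 49: perfect squares starting at 2².
Track A's pattern makes the blank 21.

21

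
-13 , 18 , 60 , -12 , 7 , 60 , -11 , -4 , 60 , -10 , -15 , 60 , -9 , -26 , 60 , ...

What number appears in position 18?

Taking every 3rd term gives 3 separate tracks.
Track A = -13, -12, -11, -10, -9: linear: a_n = -14 + n.
Track B = 18, 7, -4, -15, -26: linear: a_n = 29 − 11·n.
Track C = 60, 60, 60, 60, 60: constant 60.
The 18th slot belongs to track C; its 6th term is 60.

60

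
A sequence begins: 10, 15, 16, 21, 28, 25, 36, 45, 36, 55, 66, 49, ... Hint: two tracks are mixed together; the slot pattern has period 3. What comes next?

Reading positions in blocks of 3 reveals the pattern AAB — 2 tracks woven together.
Track A: 10, 15, 21, 28, 36, 45, 55, 66 — triangular numbers starting at T_4.
Track B: 16, 25, 36, 49 — perfect squares starting at 4².
Position 13 → track A, term 9 = 78.

78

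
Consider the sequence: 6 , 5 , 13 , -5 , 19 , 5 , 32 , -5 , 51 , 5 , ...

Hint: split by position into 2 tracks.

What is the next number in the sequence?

83

Split by position mod 2 into 2 tracks.
Subsequence A is 6, 13, 19, 32, 51, which is each term equals the sum of the previous two.
Subsequence B is 5, -5, 5, -5, 5, which is the oscillation 5·(−1)^(n+1).
Position 11 falls in subsequence A as its term 6, giving 83.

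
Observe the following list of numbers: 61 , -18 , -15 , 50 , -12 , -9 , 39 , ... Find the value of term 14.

Reading positions in blocks of 3 reveals the pattern ABB — 2 tracks woven together.
Subsequence A: 61, 50, 39 — arithmetic with common difference −11.
Subsequence B: -18, -15, -12, -9 — arithmetic, step +3.
Position 14 → subsequence B, term 9 = 6.

6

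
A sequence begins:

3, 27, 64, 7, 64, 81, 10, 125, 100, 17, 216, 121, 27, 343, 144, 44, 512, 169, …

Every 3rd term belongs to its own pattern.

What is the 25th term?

186

Split by position mod 3: positions 1, 4, 7, … form one track, and each other residue class forms its own.
Stream A: 3, 7, 10, 17, 27, 44 (a Fibonacci-like recurrence a_n = a_{n-1} + a_{n-2}).
Stream B: 27, 64, 125, 216, 343, 512 (consecutive cubes n³ from n = 3).
Stream C: 64, 81, 100, 121, 144, 169 (consecutive squares n² from n = 8).
Position 25 falls in stream A as its term 9, giving 186.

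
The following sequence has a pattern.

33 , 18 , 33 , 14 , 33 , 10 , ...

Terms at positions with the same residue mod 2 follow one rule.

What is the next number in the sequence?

Odd-indexed and even-indexed terms follow separate rules.
Subsequence A: 33, 33, 33 — the constant sequence 33.
Subsequence B: 18, 14, 10 — arithmetic with common difference −4.
Term 7 comes from subsequence A (its 4th entry): 33.

33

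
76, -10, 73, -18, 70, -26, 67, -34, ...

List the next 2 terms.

64, -42

Positions 1, 3, 5, … form one subsequence and positions 2, 4, 6, … form another.
Subsequence A is 76, 73, 70, 67, which is subtracting 3 each time.
Subsequence B is -10, -18, -26, -34, which is arithmetic with common difference −8.
Position 9 → subsequence A, term 5 = 64.
Position 10 → subsequence B, term 5 = -42.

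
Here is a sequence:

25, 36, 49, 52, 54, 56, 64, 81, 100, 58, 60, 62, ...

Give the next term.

121

Positions follow the repeating pattern AAABBB; grouping by letter gives 2 tracks.
Stream A: 25, 36, 49, 64, 81, 100 — the squares 5², 6², 7², ….
Stream B: 52, 54, 56, 58, 60, 62 — arithmetic with common difference +2.
The 13th slot belongs to stream A; its 7th term is 121.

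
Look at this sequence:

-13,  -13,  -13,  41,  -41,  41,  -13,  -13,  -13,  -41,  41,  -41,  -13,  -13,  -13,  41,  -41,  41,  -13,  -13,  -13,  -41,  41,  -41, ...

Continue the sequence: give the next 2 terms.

-13, -13

Positions follow the repeating pattern AAABBB; grouping by letter gives 2 tracks.
Track A: -13, -13, -13, -13, -13, -13, -13, -13, -13, -13, -13, -13 — constant -13.
Track B: 41, -41, 41, -41, 41, -41, 41, -41, 41, -41, 41, -41 — the oscillation 41·(−1)^(n+1).
The 25th slot belongs to track A; its 13th term is -13.
The 26th slot belongs to track A; its 14th term is -13.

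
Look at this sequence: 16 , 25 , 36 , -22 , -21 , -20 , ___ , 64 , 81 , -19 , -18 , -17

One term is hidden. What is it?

49

The slot pattern repeats as AAABBB (period 6), so there are 2 interleaved tracks.
Subsequence A: 16, 25, 36, ?, 64, 81. Perfect squares starting at 4².
Subsequence B: -22, -21, -20, -19, -18, -17. Arithmetic with common difference +1.
Subsequence A's pattern makes the blank 49.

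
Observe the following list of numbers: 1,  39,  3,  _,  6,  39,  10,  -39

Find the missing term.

Positions 1, 3, 5, … form one subsequence and positions 2, 4, 6, … form another.
Stream A is 1, 3, 6, 10, which is triangular numbers starting at T_1.
Stream B is 39, ?, 39, -39, which is the oscillation 39·(−1)^(n+1).
Filling stream B at index 2 by its rule yields -39.

-39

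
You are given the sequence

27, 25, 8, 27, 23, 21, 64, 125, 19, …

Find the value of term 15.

512

Reading positions in blocks of 4 reveals the pattern AABB — 2 tracks woven together.
Track A: 27, 25, 23, 21, 19 (arithmetic with common difference −2).
Track B: 8, 27, 64, 125 (perfect cubes starting at 2³).
Position 15 → track B, term 7 = 512.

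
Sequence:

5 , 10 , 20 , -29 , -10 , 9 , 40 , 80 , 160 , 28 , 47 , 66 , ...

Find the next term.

Reading positions in blocks of 6 reveals the pattern AAABBB — 2 tracks woven together.
Track A: 5, 10, 20, 40, 80, 160 (geometric with ratio 2).
Track B: -29, -10, 9, 28, 47, 66 (arithmetic, step +19).
Position 13 falls in track A as its term 7, giving 320.

320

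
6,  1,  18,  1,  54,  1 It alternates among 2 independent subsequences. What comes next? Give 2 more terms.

The terms cycle through 2 interleaved subsequences.
Track A: 6, 18, 54 (geometric, ×3 each step).
Track B: 1, 1, 1 (always 1).
The 7th slot belongs to track A; its 4th term is 162.
The 8th slot belongs to track B; its 4th term is 1.

162, 1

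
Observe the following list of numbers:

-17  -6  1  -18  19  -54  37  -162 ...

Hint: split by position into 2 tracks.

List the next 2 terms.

Odd-indexed and even-indexed terms follow separate rules.
Subsequence A: -17, 1, 19, 37. Adding 18 each time.
Subsequence B: -6, -18, -54, -162. Geometric, ×3 each step.
The 9th slot belongs to subsequence A; its 5th term is 55.
The 10th slot belongs to subsequence B; its 5th term is -486.

55, -486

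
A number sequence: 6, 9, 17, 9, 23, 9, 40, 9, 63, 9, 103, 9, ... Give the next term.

166

Odd-indexed and even-indexed terms follow separate rules.
Subsequence A = 6, 17, 23, 40, 63, 103: each term equals the sum of the previous two.
Subsequence B = 9, 9, 9, 9, 9, 9: always 9.
Position 13 falls in subsequence A as its term 7, giving 166.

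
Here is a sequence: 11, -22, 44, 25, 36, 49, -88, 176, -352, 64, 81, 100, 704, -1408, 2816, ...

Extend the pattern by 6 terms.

121, 144, 169, -5632, 11264, -22528

Reading positions in blocks of 6 reveals the pattern AAABBB — 2 tracks woven together.
Track A = 11, -22, 44, -88, 176, -352, 704, -1408, 2816: a geometric progression (common ratio -2).
Track B = 25, 36, 49, 64, 81, 100: perfect squares starting at 5².
Term 16 comes from track B (its 7th entry): 121.
Term 17 comes from track B (its 8th entry): 144.
Term 18 comes from track B (its 9th entry): 169.
Position 19 → track A, term 10 = -5632.
Term 20 comes from track A (its 11th entry): 11264.
Position 21 falls in track A as its term 12, giving -22528.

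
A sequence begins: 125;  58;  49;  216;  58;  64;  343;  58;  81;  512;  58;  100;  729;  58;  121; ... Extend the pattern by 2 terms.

Taking every 3rd term gives 3 separate tracks.
Track A: 125, 216, 343, 512, 729. Consecutive cubes n³ from n = 5.
Track B: 58, 58, 58, 58, 58. Always 58.
Track C: 49, 64, 81, 100, 121. Consecutive squares n² from n = 7.
Position 16 falls in track A as its term 6, giving 1000.
Position 17 falls in track B as its term 6, giving 58.

1000, 58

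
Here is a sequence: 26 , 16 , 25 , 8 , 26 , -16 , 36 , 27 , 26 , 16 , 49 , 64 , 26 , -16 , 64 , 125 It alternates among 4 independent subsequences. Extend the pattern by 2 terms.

Split by position mod 4: positions 1, 5, 9, … form one track, and each other residue class forms its own.
Stream A is 26, 26, 26, 26, which is the constant sequence 26.
Stream B is 16, -16, 16, -16, which is alternating ±16.
Stream C is 25, 36, 49, 64, which is perfect squares starting at 5².
Stream D is 8, 27, 64, 125, which is perfect cubes starting at 2³.
The 17th slot belongs to stream A; its 5th term is 26.
Position 18 → stream B, term 5 = 16.

26, 16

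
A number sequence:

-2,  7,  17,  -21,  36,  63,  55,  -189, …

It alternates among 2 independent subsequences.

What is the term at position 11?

93

Odd-indexed and even-indexed terms follow separate rules.
Subsequence A = -2, 17, 36, 55: linear: a_n = -21 + 19·n.
Subsequence B = 7, -21, 63, -189: geometric with ratio -3.
The 11th slot belongs to subsequence A; its 6th term is 93.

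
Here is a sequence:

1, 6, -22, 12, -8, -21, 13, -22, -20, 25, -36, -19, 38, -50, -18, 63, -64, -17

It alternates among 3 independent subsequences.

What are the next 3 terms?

Split by position mod 3: positions 1, 4, 7, … form one track, and each other residue class forms its own.
Subsequence A = 1, 12, 13, 25, 38, 63: each term equals the sum of the previous two.
Subsequence B = 6, -8, -22, -36, -50, -64: arithmetic with common difference −14.
Subsequence C = -22, -21, -20, -19, -18, -17: linear: a_n = -23 + n.
Position 19 → subsequence A, term 7 = 101.
Position 20 falls in subsequence B as its term 7, giving -78.
Position 21 falls in subsequence C as its term 7, giving -16.

101, -78, -16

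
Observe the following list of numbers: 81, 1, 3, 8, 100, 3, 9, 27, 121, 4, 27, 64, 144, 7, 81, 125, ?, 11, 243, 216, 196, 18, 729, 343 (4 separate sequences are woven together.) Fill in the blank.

169

Read the sequence 4 terms at a time; column i is its own pattern.
Stream A = 81, 100, 121, 144, ?, 196: consecutive squares n² from n = 9.
Stream B = 1, 3, 4, 7, 11, 18: a Fibonacci-like recurrence a_n = a_{n-1} + a_{n-2}.
Stream C = 3, 9, 27, 81, 243, 729: successive powers of 3.
Stream D = 8, 27, 64, 125, 216, 343: consecutive cubes n³ from n = 2.
Filling stream A at index 5 by its rule yields 169.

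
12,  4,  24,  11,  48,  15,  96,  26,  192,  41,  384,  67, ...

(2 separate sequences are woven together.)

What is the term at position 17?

3072

The terms cycle through 2 interleaved subsequences.
Stream A: 12, 24, 48, 96, 192, 384. Geometric with ratio 2.
Stream B: 4, 11, 15, 26, 41, 67. A Fibonacci-like recurrence a_n = a_{n-1} + a_{n-2}.
Term 17 comes from stream A (its 9th entry): 3072.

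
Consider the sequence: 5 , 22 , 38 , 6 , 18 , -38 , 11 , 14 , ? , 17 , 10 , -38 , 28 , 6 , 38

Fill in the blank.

38

Split by position mod 3: positions 1, 4, 7, … form one track, and each other residue class forms its own.
Stream A: 5, 6, 11, 17, 28 (each term equals the sum of the previous two).
Stream B: 22, 18, 14, 10, 6 (linear: a_n = 26 − 4·n).
Stream C: 38, -38, ?, -38, 38 (the oscillation 38·(−1)^(n+1)).
Stream C's pattern makes the blank 38.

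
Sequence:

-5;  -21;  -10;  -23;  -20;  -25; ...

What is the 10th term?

-29

Split by position mod 2 into 2 tracks.
Subsequence A is -5, -10, -20, which is a geometric progression (common ratio 2).
Subsequence B is -21, -23, -25, which is arithmetic, step −2.
Position 10 → subsequence B, term 5 = -29.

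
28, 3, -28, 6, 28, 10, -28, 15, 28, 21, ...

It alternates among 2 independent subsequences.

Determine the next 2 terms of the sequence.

Positions 1, 3, 5, … form one subsequence and positions 2, 4, 6, … form another.
Track A is 28, -28, 28, -28, 28, which is the oscillation 28·(−1)^(n+1).
Track B is 3, 6, 10, 15, 21, which is triangular numbers starting at T_2.
Term 11 comes from track A (its 6th entry): -28.
The 12th slot belongs to track B; its 6th term is 28.

-28, 28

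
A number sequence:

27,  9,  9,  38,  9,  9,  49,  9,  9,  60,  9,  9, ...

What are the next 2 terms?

The slot pattern repeats as ABB (period 3), so there are 2 interleaved tracks.
Stream A is 27, 38, 49, 60, which is arithmetic, step +11.
Stream B is 9, 9, 9, 9, 9, 9, 9, 9, which is constant 9.
The 13th slot belongs to stream A; its 5th term is 71.
The 14th slot belongs to stream B; its 9th term is 9.

71, 9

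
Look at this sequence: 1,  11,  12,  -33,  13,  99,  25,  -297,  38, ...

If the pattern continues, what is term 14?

Positions 1, 3, 5, … form one subsequence and positions 2, 4, 6, … form another.
Track A: 1, 12, 13, 25, 38 — a Fibonacci-like recurrence a_n = a_{n-1} + a_{n-2}.
Track B: 11, -33, 99, -297 — a geometric progression (common ratio -3).
The 14th slot belongs to track B; its 7th term is 8019.

8019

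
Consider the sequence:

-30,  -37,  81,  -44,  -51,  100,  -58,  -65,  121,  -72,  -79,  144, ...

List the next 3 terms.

-86, -93, 169

Positions follow the repeating pattern AAB; grouping by letter gives 2 tracks.
Track A is -30, -37, -44, -51, -58, -65, -72, -79, which is arithmetic, step −7.
Track B is 81, 100, 121, 144, which is perfect squares starting at 9².
Position 13 → track A, term 9 = -86.
Position 14 → track A, term 10 = -93.
The 15th slot belongs to track B; its 5th term is 169.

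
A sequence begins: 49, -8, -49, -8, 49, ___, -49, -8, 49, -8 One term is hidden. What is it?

-8

Taking every 2nd term gives 2 separate tracks.
Track A = 49, -49, 49, -49, 49: oscillating between 49 and -49.
Track B = -8, -8, ?, -8, -8: the constant sequence -8.
Filling track B at index 3 by its rule yields -8.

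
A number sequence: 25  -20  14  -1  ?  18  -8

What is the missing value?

Split by position mod 2 into 2 tracks.
Stream A is 25, 14, ?, -8, which is arithmetic with common difference −11.
Stream B is -20, -1, 18, which is arithmetic, step +19.
So the missing entry in stream A is 3.

3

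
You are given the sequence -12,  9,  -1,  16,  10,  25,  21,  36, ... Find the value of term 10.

Split by position mod 2 into 2 tracks.
Track A is -12, -1, 10, 21, which is arithmetic with common difference +11.
Track B is 9, 16, 25, 36, which is consecutive squares n² from n = 3.
Term 10 comes from track B (its 5th entry): 49.

49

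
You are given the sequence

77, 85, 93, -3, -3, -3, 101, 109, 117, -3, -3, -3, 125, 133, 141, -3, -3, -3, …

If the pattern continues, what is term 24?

-3

Positions follow the repeating pattern AAABBB; grouping by letter gives 2 tracks.
Subsequence A: 77, 85, 93, 101, 109, 117, 125, 133, 141 — adding 8 each time.
Subsequence B: -3, -3, -3, -3, -3, -3, -3, -3, -3 — constant -3.
Position 24 falls in subsequence B as its term 12, giving -3.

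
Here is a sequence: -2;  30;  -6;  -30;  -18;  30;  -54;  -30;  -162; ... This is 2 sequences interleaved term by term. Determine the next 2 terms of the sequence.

30, -486

Positions 1, 3, 5, … form one subsequence and positions 2, 4, 6, … form another.
Track A: -2, -6, -18, -54, -162 (multiplying by 3 each time).
Track B: 30, -30, 30, -30 (the oscillation 30·(−1)^(n+1)).
Position 10 → track B, term 5 = 30.
Term 11 comes from track A (its 6th entry): -486.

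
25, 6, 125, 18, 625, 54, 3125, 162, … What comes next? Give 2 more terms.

Split by position mod 2 into 2 tracks.
Stream A = 25, 125, 625, 3125: powers 5^2, 5^3, 5^4, ….
Stream B = 6, 18, 54, 162: multiplying by 3 each time.
Term 9 comes from stream A (its 5th entry): 15625.
Position 10 → stream B, term 5 = 486.

15625, 486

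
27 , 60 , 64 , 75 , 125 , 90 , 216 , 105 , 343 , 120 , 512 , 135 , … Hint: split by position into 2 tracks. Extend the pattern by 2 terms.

Positions 1, 3, 5, … form one subsequence and positions 2, 4, 6, … form another.
Stream A: 27, 64, 125, 216, 343, 512 (perfect cubes starting at 3³).
Stream B: 60, 75, 90, 105, 120, 135 (arithmetic, step +15).
Term 13 comes from stream A (its 7th entry): 729.
Term 14 comes from stream B (its 7th entry): 150.

729, 150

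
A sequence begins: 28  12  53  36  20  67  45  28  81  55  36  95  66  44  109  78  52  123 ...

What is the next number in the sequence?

91

Taking every 3rd term gives 3 separate tracks.
Stream A: 28, 36, 45, 55, 66, 78. The triangular numbers T_7, T_8, ….
Stream B: 12, 20, 28, 36, 44, 52. Linear: a_n = 4 + 8·n.
Stream C: 53, 67, 81, 95, 109, 123. Adding 14 each time.
The 19th slot belongs to stream A; its 7th term is 91.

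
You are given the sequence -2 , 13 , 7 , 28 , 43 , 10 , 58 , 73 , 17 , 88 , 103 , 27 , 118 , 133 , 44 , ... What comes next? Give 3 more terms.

The slot pattern repeats as AAB (period 3), so there are 2 interleaved tracks.
Stream A = -2, 13, 28, 43, 58, 73, 88, 103, 118, 133: adding 15 each time.
Stream B = 7, 10, 17, 27, 44: Fibonacci-style (each term is the sum of the two before it).
The 16th slot belongs to stream A; its 11th term is 148.
The 17th slot belongs to stream A; its 12th term is 163.
The 18th slot belongs to stream B; its 6th term is 71.

148, 163, 71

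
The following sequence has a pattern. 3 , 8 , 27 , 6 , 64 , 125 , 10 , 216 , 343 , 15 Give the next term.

Positions follow the repeating pattern ABB; grouping by letter gives 2 tracks.
Track A: 3, 6, 10, 15 — the triangular numbers T_2, T_3, ….
Track B: 8, 27, 64, 125, 216, 343 — the cubes 2³, 3³, 4³, ….
Position 11 falls in track B as its term 7, giving 512.

512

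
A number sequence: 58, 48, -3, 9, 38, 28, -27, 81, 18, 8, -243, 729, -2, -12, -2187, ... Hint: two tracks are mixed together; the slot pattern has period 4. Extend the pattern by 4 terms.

Positions follow the repeating pattern AABB; grouping by letter gives 2 tracks.
Subsequence A: 58, 48, 38, 28, 18, 8, -2, -12. Subtracting 10 each time.
Subsequence B: -3, 9, -27, 81, -243, 729, -2187. A geometric progression (common ratio -3).
Position 16 falls in subsequence B as its term 8, giving 6561.
Position 17 → subsequence A, term 9 = -22.
Term 18 comes from subsequence A (its 10th entry): -32.
Position 19 → subsequence B, term 9 = -19683.

6561, -22, -32, -19683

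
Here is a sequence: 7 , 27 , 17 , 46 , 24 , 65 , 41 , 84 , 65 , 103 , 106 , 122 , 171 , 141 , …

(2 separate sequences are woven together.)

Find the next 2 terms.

The terms cycle through 2 interleaved subsequences.
Track A: 7, 17, 24, 41, 65, 106, 171 — Fibonacci-style (each term is the sum of the two before it).
Track B: 27, 46, 65, 84, 103, 122, 141 — arithmetic, step +19.
Position 15 → track A, term 8 = 277.
The 16th slot belongs to track B; its 8th term is 160.

277, 160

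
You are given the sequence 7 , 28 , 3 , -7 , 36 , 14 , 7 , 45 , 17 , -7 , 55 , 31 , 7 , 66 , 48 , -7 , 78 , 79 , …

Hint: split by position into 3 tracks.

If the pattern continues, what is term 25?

7

Split by position mod 3: positions 1, 4, 7, … form one track, and each other residue class forms its own.
Subsequence A: 7, -7, 7, -7, 7, -7. Alternating ±7.
Subsequence B: 28, 36, 45, 55, 66, 78. Triangular numbers n(n+1)/2 for n = 7, 8, ….
Subsequence C: 3, 14, 17, 31, 48, 79. A Fibonacci-like recurrence a_n = a_{n-1} + a_{n-2}.
Term 25 comes from subsequence A (its 9th entry): 7.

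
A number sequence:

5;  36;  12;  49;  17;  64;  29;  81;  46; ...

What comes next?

100

Positions 1, 3, 5, … form one subsequence and positions 2, 4, 6, … form another.
Track A: 5, 12, 17, 29, 46 (a Fibonacci-like recurrence a_n = a_{n-1} + a_{n-2}).
Track B: 36, 49, 64, 81 (the squares 6², 7², 8², …).
The 10th slot belongs to track B; its 5th term is 100.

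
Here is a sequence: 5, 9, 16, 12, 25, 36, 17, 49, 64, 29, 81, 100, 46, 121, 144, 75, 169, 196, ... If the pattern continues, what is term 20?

The slot pattern repeats as ABB (period 3), so there are 2 interleaved tracks.
Track A: 5, 12, 17, 29, 46, 75 — Fibonacci-style (each term is the sum of the two before it).
Track B: 9, 16, 25, 36, 49, 64, 81, 100, 121, 144, 169, 196 — the squares 3², 4², 5², ….
The 20th slot belongs to track B; its 13th term is 225.

225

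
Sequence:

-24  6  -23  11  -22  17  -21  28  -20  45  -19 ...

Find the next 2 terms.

Split by position mod 2 into 2 tracks.
Subsequence A: -24, -23, -22, -21, -20, -19 (linear: a_n = -25 + n).
Subsequence B: 6, 11, 17, 28, 45 (Fibonacci-style (each term is the sum of the two before it)).
The 12th slot belongs to subsequence B; its 6th term is 73.
Position 13 → subsequence A, term 7 = -18.

73, -18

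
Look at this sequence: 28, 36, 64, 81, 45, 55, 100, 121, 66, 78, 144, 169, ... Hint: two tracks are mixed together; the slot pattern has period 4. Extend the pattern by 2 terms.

The slot pattern repeats as AABB (period 4), so there are 2 interleaved tracks.
Track A: 28, 36, 45, 55, 66, 78 (triangular numbers n(n+1)/2 for n = 7, 8, …).
Track B: 64, 81, 100, 121, 144, 169 (perfect squares starting at 8²).
Term 13 comes from track A (its 7th entry): 91.
Term 14 comes from track A (its 8th entry): 105.

91, 105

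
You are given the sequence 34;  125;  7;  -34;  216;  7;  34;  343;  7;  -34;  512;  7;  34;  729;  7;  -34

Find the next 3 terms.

Taking every 3rd term gives 3 separate tracks.
Track A: 34, -34, 34, -34, 34, -34 — oscillating between 34 and -34.
Track B: 125, 216, 343, 512, 729 — the cubes 5³, 6³, 7³, ….
Track C: 7, 7, 7, 7, 7 — the constant sequence 7.
The 17th slot belongs to track B; its 6th term is 1000.
Position 18 → track C, term 6 = 7.
Position 19 falls in track A as its term 7, giving 34.

1000, 7, 34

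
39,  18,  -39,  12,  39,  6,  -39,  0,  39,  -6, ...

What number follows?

-39

Taking every 2nd term gives 2 separate tracks.
Stream A: 39, -39, 39, -39, 39. Oscillating between 39 and -39.
Stream B: 18, 12, 6, 0, -6. Arithmetic with common difference −6.
Term 11 comes from stream A (its 6th entry): -39.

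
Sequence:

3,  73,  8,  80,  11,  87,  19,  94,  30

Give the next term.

Taking every 2nd term gives 2 separate tracks.
Track A: 3, 8, 11, 19, 30 (Fibonacci-style (each term is the sum of the two before it)).
Track B: 73, 80, 87, 94 (arithmetic with common difference +7).
Position 10 → track B, term 5 = 101.

101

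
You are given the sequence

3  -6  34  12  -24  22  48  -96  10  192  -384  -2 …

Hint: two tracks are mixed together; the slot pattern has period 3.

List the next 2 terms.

The slot pattern repeats as AAB (period 3), so there are 2 interleaved tracks.
Track A = 3, -6, 12, -24, 48, -96, 192, -384: multiplying by -2 each time.
Track B = 34, 22, 10, -2: subtracting 12 each time.
Term 13 comes from track A (its 9th entry): 768.
The 14th slot belongs to track A; its 10th term is -1536.

768, -1536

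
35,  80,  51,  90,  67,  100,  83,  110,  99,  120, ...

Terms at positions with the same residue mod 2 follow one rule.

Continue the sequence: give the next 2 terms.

115, 130

Taking every 2nd term gives 2 separate tracks.
Track A: 35, 51, 67, 83, 99. Arithmetic, step +16.
Track B: 80, 90, 100, 110, 120. Linear: a_n = 70 + 10·n.
Position 11 → track A, term 6 = 115.
Position 12 → track B, term 6 = 130.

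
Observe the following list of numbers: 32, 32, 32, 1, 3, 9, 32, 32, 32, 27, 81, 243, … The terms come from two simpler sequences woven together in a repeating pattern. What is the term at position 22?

19683

Positions follow the repeating pattern AAABBB; grouping by letter gives 2 tracks.
Subsequence A: 32, 32, 32, 32, 32, 32 (always 32).
Subsequence B: 1, 3, 9, 27, 81, 243 (geometric with ratio 3).
Position 22 → subsequence B, term 10 = 19683.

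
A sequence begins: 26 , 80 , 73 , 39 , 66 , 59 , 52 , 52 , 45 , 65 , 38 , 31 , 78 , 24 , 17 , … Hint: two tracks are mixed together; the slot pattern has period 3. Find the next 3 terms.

Positions follow the repeating pattern ABB; grouping by letter gives 2 tracks.
Track A: 26, 39, 52, 65, 78 (arithmetic, step +13).
Track B: 80, 73, 66, 59, 52, 45, 38, 31, 24, 17 (linear: a_n = 87 − 7·n).
Position 16 falls in track A as its term 6, giving 91.
The 17th slot belongs to track B; its 11th term is 10.
Term 18 comes from track B (its 12th entry): 3.

91, 10, 3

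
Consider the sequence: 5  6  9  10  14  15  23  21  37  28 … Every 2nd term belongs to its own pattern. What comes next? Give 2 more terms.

Split by position mod 2 into 2 tracks.
Track A is 5, 9, 14, 23, 37, which is Fibonacci-style (each term is the sum of the two before it).
Track B is 6, 10, 15, 21, 28, which is triangular numbers n(n+1)/2 for n = 3, 4, ….
Position 11 falls in track A as its term 6, giving 60.
The 12th slot belongs to track B; its 6th term is 36.

60, 36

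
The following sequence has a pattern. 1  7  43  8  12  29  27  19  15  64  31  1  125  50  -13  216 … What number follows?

The terms cycle through 3 interleaved subsequences.
Stream A: 1, 8, 27, 64, 125, 216. The cubes 1³, 2³, 3³, ….
Stream B: 7, 12, 19, 31, 50. Each term equals the sum of the previous two.
Stream C: 43, 29, 15, 1, -13. Subtracting 14 each time.
Position 17 falls in stream B as its term 6, giving 81.

81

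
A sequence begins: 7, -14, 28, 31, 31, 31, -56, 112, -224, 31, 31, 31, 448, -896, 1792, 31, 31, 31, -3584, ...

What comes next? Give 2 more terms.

Reading positions in blocks of 6 reveals the pattern AAABBB — 2 tracks woven together.
Stream A: 7, -14, 28, -56, 112, -224, 448, -896, 1792, -3584 — a geometric progression (common ratio -2).
Stream B: 31, 31, 31, 31, 31, 31, 31, 31, 31 — always 31.
Term 20 comes from stream A (its 11th entry): 7168.
Position 21 → stream A, term 12 = -14336.

7168, -14336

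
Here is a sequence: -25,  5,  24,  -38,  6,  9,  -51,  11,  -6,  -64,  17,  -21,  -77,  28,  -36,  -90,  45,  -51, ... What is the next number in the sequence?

The terms cycle through 3 interleaved subsequences.
Subsequence A = -25, -38, -51, -64, -77, -90: linear: a_n = -12 − 13·n.
Subsequence B = 5, 6, 11, 17, 28, 45: a Fibonacci-like recurrence a_n = a_{n-1} + a_{n-2}.
Subsequence C = 24, 9, -6, -21, -36, -51: linear: a_n = 39 − 15·n.
The 19th slot belongs to subsequence A; its 7th term is -103.

-103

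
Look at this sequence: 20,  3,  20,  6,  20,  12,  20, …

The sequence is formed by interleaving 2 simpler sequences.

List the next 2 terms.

24, 20

The terms cycle through 2 interleaved subsequences.
Track A: 20, 20, 20, 20. Always 20.
Track B: 3, 6, 12. Geometric with ratio 2.
The 8th slot belongs to track B; its 4th term is 24.
Position 9 → track A, term 5 = 20.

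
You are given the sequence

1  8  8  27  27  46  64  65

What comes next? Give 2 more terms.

125, 84

Odd-indexed and even-indexed terms follow separate rules.
Stream A is 1, 8, 27, 64, which is consecutive cubes n³ from n = 1.
Stream B is 8, 27, 46, 65, which is arithmetic, step +19.
Position 9 → stream A, term 5 = 125.
Term 10 comes from stream B (its 5th entry): 84.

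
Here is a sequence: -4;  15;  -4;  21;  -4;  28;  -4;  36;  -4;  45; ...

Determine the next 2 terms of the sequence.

Odd-indexed and even-indexed terms follow separate rules.
Stream A: -4, -4, -4, -4, -4 — always -4.
Stream B: 15, 21, 28, 36, 45 — triangular numbers n(n+1)/2 for n = 5, 6, ….
Term 11 comes from stream A (its 6th entry): -4.
Term 12 comes from stream B (its 6th entry): 55.

-4, 55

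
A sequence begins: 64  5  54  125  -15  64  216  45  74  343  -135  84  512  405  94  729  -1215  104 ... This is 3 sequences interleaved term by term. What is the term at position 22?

Split by position mod 3 into 3 tracks.
Track A: 64, 125, 216, 343, 512, 729. Consecutive cubes n³ from n = 4.
Track B: 5, -15, 45, -135, 405, -1215. Geometric with ratio -3.
Track C: 54, 64, 74, 84, 94, 104. Adding 10 each time.
The 22nd slot belongs to track A; its 8th term is 1331.

1331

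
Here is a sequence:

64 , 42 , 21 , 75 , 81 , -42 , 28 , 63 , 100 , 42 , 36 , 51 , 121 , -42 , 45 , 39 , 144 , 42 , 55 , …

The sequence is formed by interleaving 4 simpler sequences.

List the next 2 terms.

Taking every 4th term gives 4 separate tracks.
Track A is 64, 81, 100, 121, 144, which is the squares 8², 9², 10², ….
Track B is 42, -42, 42, -42, 42, which is oscillating between 42 and -42.
Track C is 21, 28, 36, 45, 55, which is the triangular numbers T_6, T_7, ….
Track D is 75, 63, 51, 39, which is arithmetic with common difference −12.
The 20th slot belongs to track D; its 5th term is 27.
Term 21 comes from track A (its 6th entry): 169.

27, 169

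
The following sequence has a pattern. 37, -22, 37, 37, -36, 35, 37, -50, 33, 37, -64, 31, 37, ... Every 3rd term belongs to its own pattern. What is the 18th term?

27

The terms cycle through 3 interleaved subsequences.
Track A: 37, 37, 37, 37, 37 (constant 37).
Track B: -22, -36, -50, -64 (arithmetic, step −14).
Track C: 37, 35, 33, 31 (arithmetic, step −2).
Term 18 comes from track C (its 6th entry): 27.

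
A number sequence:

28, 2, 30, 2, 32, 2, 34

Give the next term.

2

The terms cycle through 2 interleaved subsequences.
Subsequence A: 28, 30, 32, 34 (adding 2 each time).
Subsequence B: 2, 2, 2 (always 2).
Position 8 → subsequence B, term 4 = 2.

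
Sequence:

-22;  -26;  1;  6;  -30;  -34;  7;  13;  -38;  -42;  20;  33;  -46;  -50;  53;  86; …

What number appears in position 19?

The slot pattern repeats as AABB (period 4), so there are 2 interleaved tracks.
Track A: -22, -26, -30, -34, -38, -42, -46, -50. Arithmetic with common difference −4.
Track B: 1, 6, 7, 13, 20, 33, 53, 86. A Fibonacci-like recurrence a_n = a_{n-1} + a_{n-2}.
Term 19 comes from track B (its 9th entry): 139.

139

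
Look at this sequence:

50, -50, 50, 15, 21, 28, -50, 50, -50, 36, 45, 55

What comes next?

50

Reading positions in blocks of 6 reveals the pattern AAABBB — 2 tracks woven together.
Stream A = 50, -50, 50, -50, 50, -50: oscillating between 50 and -50.
Stream B = 15, 21, 28, 36, 45, 55: the triangular numbers T_5, T_6, ….
The 13th slot belongs to stream A; its 7th term is 50.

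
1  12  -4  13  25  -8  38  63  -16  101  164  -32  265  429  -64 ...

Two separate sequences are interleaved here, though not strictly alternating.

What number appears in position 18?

-128

The slot pattern repeats as AAB (period 3), so there are 2 interleaved tracks.
Subsequence A: 1, 12, 13, 25, 38, 63, 101, 164, 265, 429. Fibonacci-style (each term is the sum of the two before it).
Subsequence B: -4, -8, -16, -32, -64. Multiplying by 2 each time.
Position 18 → subsequence B, term 6 = -128.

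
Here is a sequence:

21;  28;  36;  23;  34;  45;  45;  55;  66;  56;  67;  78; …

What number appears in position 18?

Reading positions in blocks of 6 reveals the pattern AAABBB — 2 tracks woven together.
Subsequence A = 21, 28, 36, 45, 55, 66: triangular numbers n(n+1)/2 for n = 6, 7, ….
Subsequence B = 23, 34, 45, 56, 67, 78: adding 11 each time.
Term 18 comes from subsequence B (its 9th entry): 111.

111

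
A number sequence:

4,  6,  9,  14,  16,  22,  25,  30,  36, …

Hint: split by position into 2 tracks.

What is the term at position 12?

Taking every 2nd term gives 2 separate tracks.
Track A = 4, 9, 16, 25, 36: consecutive squares n² from n = 2.
Track B = 6, 14, 22, 30: arithmetic, step +8.
The 12th slot belongs to track B; its 6th term is 46.

46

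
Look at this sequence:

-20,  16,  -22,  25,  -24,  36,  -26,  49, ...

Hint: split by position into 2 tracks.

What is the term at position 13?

-32

Split by position mod 2 into 2 tracks.
Track A: -20, -22, -24, -26 — linear: a_n = -18 − 2·n.
Track B: 16, 25, 36, 49 — perfect squares starting at 4².
The 13th slot belongs to track A; its 7th term is -32.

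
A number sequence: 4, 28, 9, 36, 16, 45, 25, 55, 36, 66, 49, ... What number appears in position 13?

Odd-indexed and even-indexed terms follow separate rules.
Track A is 4, 9, 16, 25, 36, 49, which is consecutive squares n² from n = 2.
Track B is 28, 36, 45, 55, 66, which is the triangular numbers T_7, T_8, ….
Position 13 → track A, term 7 = 64.

64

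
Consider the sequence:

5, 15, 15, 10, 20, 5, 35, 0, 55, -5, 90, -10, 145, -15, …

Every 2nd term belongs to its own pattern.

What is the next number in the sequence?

Odd-indexed and even-indexed terms follow separate rules.
Track A: 5, 15, 20, 35, 55, 90, 145. A Fibonacci-like recurrence a_n = a_{n-1} + a_{n-2}.
Track B: 15, 10, 5, 0, -5, -10, -15. Subtracting 5 each time.
Position 15 falls in track A as its term 8, giving 235.

235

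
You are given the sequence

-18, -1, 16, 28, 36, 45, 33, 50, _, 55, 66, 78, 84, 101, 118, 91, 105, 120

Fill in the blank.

Positions follow the repeating pattern AAABBB; grouping by letter gives 2 tracks.
Track A: -18, -1, 16, 33, 50, ?, 84, 101, 118 — linear: a_n = -35 + 17·n.
Track B: 28, 36, 45, 55, 66, 78, 91, 105, 120 — triangular numbers starting at T_7.
So the missing entry in track A is 67.

67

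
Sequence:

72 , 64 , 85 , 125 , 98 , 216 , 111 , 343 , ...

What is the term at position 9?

The terms cycle through 2 interleaved subsequences.
Track A is 72, 85, 98, 111, which is adding 13 each time.
Track B is 64, 125, 216, 343, which is the cubes 4³, 5³, 6³, ….
Position 9 falls in track A as its term 5, giving 124.

124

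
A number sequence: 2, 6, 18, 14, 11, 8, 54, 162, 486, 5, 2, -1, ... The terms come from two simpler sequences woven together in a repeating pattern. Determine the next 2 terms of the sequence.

Reading positions in blocks of 6 reveals the pattern AAABBB — 2 tracks woven together.
Track A = 2, 6, 18, 54, 162, 486: geometric, ×3 each step.
Track B = 14, 11, 8, 5, 2, -1: arithmetic, step −3.
Term 13 comes from track A (its 7th entry): 1458.
Position 14 → track A, term 8 = 4374.

1458, 4374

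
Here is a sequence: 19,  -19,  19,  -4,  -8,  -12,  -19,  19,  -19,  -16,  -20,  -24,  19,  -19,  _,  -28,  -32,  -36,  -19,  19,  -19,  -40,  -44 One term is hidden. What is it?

Reading positions in blocks of 6 reveals the pattern AAABBB — 2 tracks woven together.
Track A: 19, -19, 19, -19, 19, -19, 19, -19, ?, -19, 19, -19 — alternating ±19.
Track B: -4, -8, -12, -16, -20, -24, -28, -32, -36, -40, -44 — subtracting 4 each time.
So the missing entry in track A is 19.

19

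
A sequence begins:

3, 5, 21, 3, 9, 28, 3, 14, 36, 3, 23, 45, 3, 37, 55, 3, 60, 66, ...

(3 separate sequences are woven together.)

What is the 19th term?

3

Split by position mod 3 into 3 tracks.
Stream A: 3, 3, 3, 3, 3, 3 — constant 3.
Stream B: 5, 9, 14, 23, 37, 60 — each term equals the sum of the previous two.
Stream C: 21, 28, 36, 45, 55, 66 — the triangular numbers T_6, T_7, ….
Position 19 → stream A, term 7 = 3.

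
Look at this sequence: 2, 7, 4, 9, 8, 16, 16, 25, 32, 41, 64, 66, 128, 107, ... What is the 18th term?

280

Odd-indexed and even-indexed terms follow separate rules.
Stream A: 2, 4, 8, 16, 32, 64, 128. Successive powers of 2.
Stream B: 7, 9, 16, 25, 41, 66, 107. Fibonacci-style (each term is the sum of the two before it).
Term 18 comes from stream B (its 9th entry): 280.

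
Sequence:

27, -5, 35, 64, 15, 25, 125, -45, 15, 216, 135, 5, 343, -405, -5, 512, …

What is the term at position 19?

729

Read the sequence 3 terms at a time; column i is its own pattern.
Track A is 27, 64, 125, 216, 343, 512, which is perfect cubes starting at 3³.
Track B is -5, 15, -45, 135, -405, which is multiplying by -3 each time.
Track C is 35, 25, 15, 5, -5, which is arithmetic, step −10.
Position 19 → track A, term 7 = 729.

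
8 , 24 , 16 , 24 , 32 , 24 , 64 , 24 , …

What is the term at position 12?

The terms cycle through 2 interleaved subsequences.
Track A = 8, 16, 32, 64: powers of 2.
Track B = 24, 24, 24, 24: constant 24.
Term 12 comes from track B (its 6th entry): 24.

24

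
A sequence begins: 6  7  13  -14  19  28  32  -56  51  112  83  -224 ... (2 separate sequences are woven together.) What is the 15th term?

217

Split by position mod 2 into 2 tracks.
Track A: 6, 13, 19, 32, 51, 83 — each term equals the sum of the previous two.
Track B: 7, -14, 28, -56, 112, -224 — geometric with ratio -2.
Term 15 comes from track A (its 8th entry): 217.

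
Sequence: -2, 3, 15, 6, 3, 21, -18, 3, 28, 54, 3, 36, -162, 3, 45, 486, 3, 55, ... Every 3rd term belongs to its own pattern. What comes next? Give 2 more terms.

Split by position mod 3: positions 1, 4, 7, … form one track, and each other residue class forms its own.
Track A = -2, 6, -18, 54, -162, 486: geometric, ×-3 each step.
Track B = 3, 3, 3, 3, 3, 3: constant 3.
Track C = 15, 21, 28, 36, 45, 55: triangular numbers n(n+1)/2 for n = 5, 6, ….
The 19th slot belongs to track A; its 7th term is -1458.
Term 20 comes from track B (its 7th entry): 3.

-1458, 3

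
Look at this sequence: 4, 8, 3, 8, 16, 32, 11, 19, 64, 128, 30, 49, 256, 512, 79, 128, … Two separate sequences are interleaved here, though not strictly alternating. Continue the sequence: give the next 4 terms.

1024, 2048, 207, 335

Positions follow the repeating pattern AABB; grouping by letter gives 2 tracks.
Subsequence A: 4, 8, 16, 32, 64, 128, 256, 512. Powers 2^2, 2^3, 2^4, ….
Subsequence B: 3, 8, 11, 19, 30, 49, 79, 128. A Fibonacci-like recurrence a_n = a_{n-1} + a_{n-2}.
Position 17 falls in subsequence A as its term 9, giving 1024.
Position 18 falls in subsequence A as its term 10, giving 2048.
Position 19 → subsequence B, term 9 = 207.
Position 20 → subsequence B, term 10 = 335.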